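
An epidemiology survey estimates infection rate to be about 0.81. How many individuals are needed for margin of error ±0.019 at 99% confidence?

n = z²p(1-p)/E² = 2.576²×0.81×0.19/0.019² = 2828.9 → n = 2829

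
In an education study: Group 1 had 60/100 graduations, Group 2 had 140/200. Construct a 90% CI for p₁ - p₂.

p̂₁ = 0.6, p̂₂ = 0.7. Difference = -0.1. CI = (-0.197, -0.003)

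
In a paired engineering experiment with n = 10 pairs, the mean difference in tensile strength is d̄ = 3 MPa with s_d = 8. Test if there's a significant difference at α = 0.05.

t = d̄/(s_d/√n) = 3/(8/√10) = 1.186. df = 9, critical t = ±2.262. Fail to reject H₀.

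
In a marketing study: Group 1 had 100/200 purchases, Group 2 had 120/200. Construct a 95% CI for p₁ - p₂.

p̂₁ = 0.5, p̂₂ = 0.6. Difference = -0.1. CI = (-0.197, -0.003)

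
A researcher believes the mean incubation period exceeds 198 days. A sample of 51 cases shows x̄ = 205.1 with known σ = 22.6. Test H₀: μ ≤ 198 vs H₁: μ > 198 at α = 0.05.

z = 2.244. Critical value: 1.645. Reject H₀.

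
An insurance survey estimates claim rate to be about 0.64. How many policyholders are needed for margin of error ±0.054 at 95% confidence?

n = z²p(1-p)/E² = 1.96²×0.64×0.36/0.054² = 303.5 → n = 304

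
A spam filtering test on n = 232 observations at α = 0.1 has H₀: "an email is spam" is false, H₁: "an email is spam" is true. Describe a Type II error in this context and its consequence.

Type II error: failing to reject H₀ when it is false — concluding that an email is spam is not supported when in fact it is. Consequence: a spam email lands in the inbox.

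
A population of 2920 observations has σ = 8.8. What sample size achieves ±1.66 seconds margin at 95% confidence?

Without FPC: n₀ = (1.96×8.8/1.66)² = 107.96. With FPC: n = n₀N/(n₀+N-1) = 104.1 → n = 105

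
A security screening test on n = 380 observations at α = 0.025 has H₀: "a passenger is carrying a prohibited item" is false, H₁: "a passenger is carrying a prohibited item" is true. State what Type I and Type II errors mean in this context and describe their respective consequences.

Type I (false positive): concluding that a passenger is carrying a prohibited item when it is not — detaining an innocent passenger — delay and inconvenience. Type II (false negative): failing to conclude that a passenger is carrying a prohibited item when it is — letting a prohibited item through — security breach. Which is costlier depends on domain priorities and is a judgement call rather than a statistical fact.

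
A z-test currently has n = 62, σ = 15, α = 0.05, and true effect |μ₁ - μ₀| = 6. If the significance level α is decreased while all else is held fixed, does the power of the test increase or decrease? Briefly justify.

Power decreases: a smaller α raises the critical value, so less of the H₁ sampling distribution falls in the rejection region.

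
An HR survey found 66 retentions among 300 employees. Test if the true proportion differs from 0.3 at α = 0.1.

p̂ = 0.22, p₀ = 0.3. z = (p̂ - p₀)/√(p₀(1-p₀)/n) = -3.024. Critical: ±1.645. Reject H₀.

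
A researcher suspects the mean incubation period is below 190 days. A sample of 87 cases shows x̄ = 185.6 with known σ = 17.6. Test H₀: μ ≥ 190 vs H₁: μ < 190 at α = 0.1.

z = -2.332. Critical value: -1.28. Reject H₀.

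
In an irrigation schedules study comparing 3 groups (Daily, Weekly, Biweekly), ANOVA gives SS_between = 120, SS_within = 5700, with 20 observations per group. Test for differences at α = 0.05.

df_between = 2, df_within = 57. F = MS_between/MS_within = 60.0/100.0 = 0.6. F_crit ≈ 3.159. Fail to reject H₀.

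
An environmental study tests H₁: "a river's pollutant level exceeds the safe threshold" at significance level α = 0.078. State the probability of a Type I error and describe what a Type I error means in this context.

P(Type I error) = α = 0.078. A Type I error is rejecting H₀ when H₀ is actually true (false positive) — here, concluding that a river's pollutant level exceeds the safe threshold when in fact this is not the case. Consequence: shutting down a compliant factory unnecessarily.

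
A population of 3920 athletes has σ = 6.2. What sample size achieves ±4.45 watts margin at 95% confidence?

Without FPC: n₀ = (1.96×6.2/4.45)² = 7.457. With FPC: n = n₀N/(n₀+N-1) = 7.4 → n = 8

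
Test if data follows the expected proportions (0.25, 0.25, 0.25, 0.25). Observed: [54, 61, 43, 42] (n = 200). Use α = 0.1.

Expected: [50.0, 50.0, 50.0, 50.0]. χ² = 5.0. df = 3, critical = 6.251. Fail to reject H₀.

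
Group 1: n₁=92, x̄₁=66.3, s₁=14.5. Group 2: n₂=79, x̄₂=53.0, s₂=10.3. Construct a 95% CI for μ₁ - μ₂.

Difference = 13.3. SE = √(14.5²/92 + 10.3²/79) = 1.905. CI = (9.57, 17.03)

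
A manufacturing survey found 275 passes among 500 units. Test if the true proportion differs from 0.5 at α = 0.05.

p̂ = 0.55, p₀ = 0.5. z = (p̂ - p₀)/√(p₀(1-p₀)/n) = 2.236. Critical: ±1.96. Reject H₀.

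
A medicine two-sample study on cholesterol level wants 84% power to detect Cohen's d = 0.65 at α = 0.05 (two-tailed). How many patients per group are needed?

z_{α/2} = 1.96, z_β = Φ⁻¹(0.84) = 0.994. For medium effect (d = 0.65): n per group = 2(z_{α/2} + z_β)²/d² = 2(1.96 + 0.994)²/0.65² = 41.3 → 42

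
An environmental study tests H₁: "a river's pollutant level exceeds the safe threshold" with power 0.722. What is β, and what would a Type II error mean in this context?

β = 1 - power = 1 - 0.722 = 0.278. A Type II error is failing to reject H₀ when H₀ is false (false negative) — here, failing to conclude that a river's pollutant level exceeds the safe threshold when in fact it is true. Consequence: allowing unsafe pollution to continue.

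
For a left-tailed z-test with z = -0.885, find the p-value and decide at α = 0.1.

p = P(Z < -0.885) = Φ(-0.885) ≈ 0.1881. Since p ≥ 0.1, fail to reject H₀ (not significant) at α = 0.1.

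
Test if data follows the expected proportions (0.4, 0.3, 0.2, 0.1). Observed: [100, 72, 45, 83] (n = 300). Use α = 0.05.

Expected: [120.0, 90.0, 60.0, 30.0]. χ² = 104.317. df = 3, critical = 7.815. Reject H₀.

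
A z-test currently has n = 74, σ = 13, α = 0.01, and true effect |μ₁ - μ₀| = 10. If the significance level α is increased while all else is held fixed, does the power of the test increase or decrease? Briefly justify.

Power increases: a larger α lowers the critical value, so more of the H₁ sampling distribution falls in the rejection region.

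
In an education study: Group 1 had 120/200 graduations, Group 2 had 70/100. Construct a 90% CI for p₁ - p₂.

p̂₁ = 0.6, p̂₂ = 0.7. Difference = -0.1. CI = (-0.194, -0.006)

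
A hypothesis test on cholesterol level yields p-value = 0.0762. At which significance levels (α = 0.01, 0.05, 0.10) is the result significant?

p = 0.0762. Significant at: α = 0.1.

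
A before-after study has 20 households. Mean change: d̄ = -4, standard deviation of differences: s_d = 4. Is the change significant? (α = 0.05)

t = d̄/(s_d/√n) = -4/(4/√20) = -4.472. df = 19, critical t = ±2.093. Reject H₀.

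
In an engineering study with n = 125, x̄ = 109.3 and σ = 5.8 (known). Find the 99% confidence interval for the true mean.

CI = x̄ ± z*(σ/√n) = 109.3 ± 2.576(5.8/√125) = 109.3 ± 1.34 = (107.96, 110.64)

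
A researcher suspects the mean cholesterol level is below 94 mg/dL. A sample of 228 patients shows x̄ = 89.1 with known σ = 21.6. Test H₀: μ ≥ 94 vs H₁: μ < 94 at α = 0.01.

z = -3.425. Critical value: -2.33. Reject H₀.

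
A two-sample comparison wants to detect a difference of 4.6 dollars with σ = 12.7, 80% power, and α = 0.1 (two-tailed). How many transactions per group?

n per group = 2(z_α/2 + z_β)²σ²/d² = 2×(1.645 + 0.84)²×12.7²/4.6² = 94.1 → n = 95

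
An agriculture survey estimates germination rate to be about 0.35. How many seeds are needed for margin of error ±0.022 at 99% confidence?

n = z²p(1-p)/E² = 2.576²×0.35×0.65/0.022² = 3119.1 → n = 3120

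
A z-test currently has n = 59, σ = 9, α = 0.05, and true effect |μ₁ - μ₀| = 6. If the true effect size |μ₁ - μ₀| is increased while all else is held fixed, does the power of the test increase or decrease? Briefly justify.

Power increases: a larger true effect increases the non-centrality λ = |μ₁ - μ₀|/(σ/√n).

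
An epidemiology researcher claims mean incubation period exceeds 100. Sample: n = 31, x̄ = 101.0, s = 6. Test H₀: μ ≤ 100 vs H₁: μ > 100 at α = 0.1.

t = (101.0 - 100)/(6/√31) = 0.928, df = 30. Critical t = 1.31. Fail to reject H₀.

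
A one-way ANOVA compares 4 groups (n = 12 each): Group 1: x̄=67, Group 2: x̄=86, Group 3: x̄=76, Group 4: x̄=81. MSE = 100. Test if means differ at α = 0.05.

Grand mean = 77.5. SS_between = 2364.0, MS_between = 788.0. F = 7.88, F_crit ≈ 2.816. Reject H₀.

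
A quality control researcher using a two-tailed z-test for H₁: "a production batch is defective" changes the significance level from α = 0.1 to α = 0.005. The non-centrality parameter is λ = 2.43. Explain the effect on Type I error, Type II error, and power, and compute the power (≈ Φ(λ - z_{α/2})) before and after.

Decreasing α from 0.1 to 0.005:
• Type I error rate decreases (α is the Type I rate by definition).
• Critical value moves from z_{α/2} = 1.645 to 2.807, so power = Φ(λ - z_{α/2}) goes from Φ(2.43 - 1.645) = 0.784 to Φ(2.43 - 2.807) = 0.353.
• Type II error rate β = 1 - power therefore increases (0.216 → 0.647).
Appropriate when false positives are costly — here, scrapping a good batch — wasted material and cost for no reason.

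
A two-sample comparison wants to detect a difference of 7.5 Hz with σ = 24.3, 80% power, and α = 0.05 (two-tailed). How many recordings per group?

n per group = 2(z_α/2 + z_β)²σ²/d² = 2×(1.96 + 0.84)²×24.3²/7.5² = 164.6 → n = 165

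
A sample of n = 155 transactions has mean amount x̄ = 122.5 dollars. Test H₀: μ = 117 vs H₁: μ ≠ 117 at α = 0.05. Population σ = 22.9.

z = (x̄ - μ₀)/(σ/√n) = (122.5 - 117)/(22.9/√155) = 2.99. Critical value: ±1.96. Since |2.99| > 1.96, Reject H₀.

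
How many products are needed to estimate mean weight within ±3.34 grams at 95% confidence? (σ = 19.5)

n = (z*σ/E)² = (1.96×19.5/3.34)² = 130.9 → n = 131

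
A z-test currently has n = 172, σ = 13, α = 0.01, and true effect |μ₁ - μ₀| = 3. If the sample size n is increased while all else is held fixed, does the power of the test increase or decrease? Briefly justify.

Power increases: a larger n shrinks the standard error σ/√n, moving the sampling distribution under H₁ further from the critical value.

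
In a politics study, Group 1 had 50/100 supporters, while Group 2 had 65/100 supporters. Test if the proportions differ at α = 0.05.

p̂₁ = 0.5, p̂₂ = 0.65, pooled p̂ = 0.575. z = -2.146. Critical: ±1.96. Reject H₀.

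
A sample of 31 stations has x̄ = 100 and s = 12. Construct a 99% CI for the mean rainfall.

CI = x̄ ± t*(s/√n) = 100 ± 2.75(12/√31) = (94.07, 105.93)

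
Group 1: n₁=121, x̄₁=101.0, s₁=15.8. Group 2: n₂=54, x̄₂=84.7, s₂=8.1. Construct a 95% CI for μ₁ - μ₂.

Difference = 16.3. SE = √(15.8²/121 + 8.1²/54) = 1.811. CI = (12.75, 19.85)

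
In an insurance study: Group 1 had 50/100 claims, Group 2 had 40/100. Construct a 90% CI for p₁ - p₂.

p̂₁ = 0.5, p̂₂ = 0.4. Difference = 0.1. CI = (-0.015, 0.215)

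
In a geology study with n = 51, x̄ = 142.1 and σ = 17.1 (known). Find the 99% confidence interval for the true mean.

CI = x̄ ± z*(σ/√n) = 142.1 ± 2.576(17.1/√51) = 142.1 ± 6.17 = (135.93, 148.27)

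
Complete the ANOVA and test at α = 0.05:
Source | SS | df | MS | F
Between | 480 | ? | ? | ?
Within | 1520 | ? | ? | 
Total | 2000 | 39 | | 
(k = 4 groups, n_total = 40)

df_between = 3, df_within = 36. MS_between = 160.0, MS_within = 42.22. F = 3.789, F_crit ≈ 2.866. Reject H₀.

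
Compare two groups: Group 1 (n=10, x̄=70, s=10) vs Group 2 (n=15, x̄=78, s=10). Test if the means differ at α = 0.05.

Pooled sp = 10.0. t = -1.96, df = 23. Critical t = ±2.069. Fail to reject H₀.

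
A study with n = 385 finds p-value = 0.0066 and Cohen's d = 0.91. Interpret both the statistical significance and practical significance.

Statistically significant (p = 0.0066 < 0.05). Cohen's d = 0.91 indicates a large effect size. Both statistical and practical significance should be considered.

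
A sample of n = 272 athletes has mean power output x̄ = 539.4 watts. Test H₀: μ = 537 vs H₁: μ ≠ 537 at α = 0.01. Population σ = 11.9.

z = (x̄ - μ₀)/(σ/√n) = (539.4 - 537)/(11.9/√272) = 3.326. Critical value: ±2.576. Since |3.326| > 2.576, Reject H₀.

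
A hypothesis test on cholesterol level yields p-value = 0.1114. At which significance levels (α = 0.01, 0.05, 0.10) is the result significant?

p = 0.1114. Not significant at any of the given levels.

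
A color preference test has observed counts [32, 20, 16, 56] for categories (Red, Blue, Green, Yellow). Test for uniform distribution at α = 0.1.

Expected = 31 each. χ² = Σ(O-E)²/E = 31.355. df = 3, critical value = 6.251. Reject H₀.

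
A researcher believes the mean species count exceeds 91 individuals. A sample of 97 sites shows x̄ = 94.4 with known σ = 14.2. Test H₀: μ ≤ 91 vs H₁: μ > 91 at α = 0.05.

z = 2.358. Critical value: 1.645. Reject H₀.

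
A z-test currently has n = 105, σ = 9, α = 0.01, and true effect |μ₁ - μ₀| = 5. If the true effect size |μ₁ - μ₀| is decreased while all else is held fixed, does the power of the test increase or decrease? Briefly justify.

Power decreases: a smaller true effect decreases the non-centrality λ = |μ₁ - μ₀|/(σ/√n).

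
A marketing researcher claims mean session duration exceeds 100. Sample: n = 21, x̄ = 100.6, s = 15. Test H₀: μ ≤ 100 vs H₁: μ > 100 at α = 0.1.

t = (100.6 - 100)/(15/√21) = 0.183, df = 20. Critical t = 1.325. Fail to reject H₀.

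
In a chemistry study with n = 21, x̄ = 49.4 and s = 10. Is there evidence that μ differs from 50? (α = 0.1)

t = (x̄ - μ₀)/(s/√n) = (49.4 - 50)/(10/√21) = -0.275. df = 20, critical t = ±1.725. Fail to reject H₀.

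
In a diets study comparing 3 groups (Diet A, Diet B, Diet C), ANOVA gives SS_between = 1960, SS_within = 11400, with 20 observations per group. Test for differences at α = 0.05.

df_between = 2, df_within = 57. F = MS_between/MS_within = 980.0/200.0 = 4.9. F_crit ≈ 3.159. Reject H₀. At least one mean differs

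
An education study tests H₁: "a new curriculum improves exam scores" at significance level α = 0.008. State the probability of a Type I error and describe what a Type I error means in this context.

P(Type I error) = α = 0.008. A Type I error is rejecting H₀ when H₀ is actually true (false positive) — here, concluding that a new curriculum improves exam scores when in fact this is not the case. Consequence: adopting a curriculum that gives no real benefit — disruption for nothing.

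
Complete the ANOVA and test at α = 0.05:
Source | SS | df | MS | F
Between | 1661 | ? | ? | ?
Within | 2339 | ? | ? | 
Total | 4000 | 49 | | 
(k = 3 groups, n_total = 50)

df_between = 2, df_within = 47. MS_between = 830.5, MS_within = 49.77. F = 16.688, F_crit ≈ 3.195. Reject H₀.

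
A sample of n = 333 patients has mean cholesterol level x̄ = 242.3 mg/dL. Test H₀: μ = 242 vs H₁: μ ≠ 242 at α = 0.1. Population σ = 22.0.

z = (x̄ - μ₀)/(σ/√n) = (242.3 - 242)/(22.0/√333) = 0.249. Critical value: ±1.645. Since |0.249| ≤ 1.645, Fail to reject H₀.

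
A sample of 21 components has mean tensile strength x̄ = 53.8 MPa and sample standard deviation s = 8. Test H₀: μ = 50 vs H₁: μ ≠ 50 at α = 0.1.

t = (x̄ - μ₀)/(s/√n) = (53.8 - 50)/(8/√21) = 2.177. df = 20, critical t = ±1.725. Reject H₀.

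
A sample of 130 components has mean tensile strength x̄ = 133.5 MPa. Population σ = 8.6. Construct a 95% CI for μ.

CI = x̄ ± z*(σ/√n) = 133.5 ± 1.96(8.6/√130) = 133.5 ± 1.48 = (132.02, 134.98)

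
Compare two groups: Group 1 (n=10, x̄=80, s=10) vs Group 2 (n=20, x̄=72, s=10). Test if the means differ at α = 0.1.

Pooled sp = 10.0. t = 2.066, df = 28. Critical t = ±1.701. Reject H₀.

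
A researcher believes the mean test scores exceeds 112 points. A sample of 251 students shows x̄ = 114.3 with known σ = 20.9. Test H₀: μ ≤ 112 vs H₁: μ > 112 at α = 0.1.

z = 1.743. Critical value: 1.28. Reject H₀.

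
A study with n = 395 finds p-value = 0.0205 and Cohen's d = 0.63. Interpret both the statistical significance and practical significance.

Statistically significant (p = 0.0205 < 0.05). Cohen's d = 0.63 indicates a medium effect size. Both statistical and practical significance should be considered.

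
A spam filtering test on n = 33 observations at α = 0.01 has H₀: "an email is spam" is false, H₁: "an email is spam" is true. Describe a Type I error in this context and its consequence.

Type I error: rejecting H₀ when it is true — concluding that an email is spam when in fact it is not. Consequence: a legitimate email is sent to the spam folder and the user misses it.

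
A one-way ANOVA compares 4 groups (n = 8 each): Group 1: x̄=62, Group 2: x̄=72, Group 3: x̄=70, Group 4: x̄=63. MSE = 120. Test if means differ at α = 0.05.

Grand mean = 66.75. SS_between = 598.0, MS_between = 199.33. F = 1.661, F_crit ≈ 2.947. Fail to reject H₀.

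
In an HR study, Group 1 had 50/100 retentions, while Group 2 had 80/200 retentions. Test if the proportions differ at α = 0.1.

p̂₁ = 0.5, p̂₂ = 0.4, pooled p̂ = 0.433. z = 1.648. Critical: ±1.645. Reject H₀.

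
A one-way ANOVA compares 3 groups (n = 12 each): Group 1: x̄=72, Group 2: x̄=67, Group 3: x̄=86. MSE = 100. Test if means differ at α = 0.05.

Grand mean = 75.0. SS_between = 2328.0, MS_between = 1164.0. F = 11.64, F_crit ≈ 3.285. Reject H₀.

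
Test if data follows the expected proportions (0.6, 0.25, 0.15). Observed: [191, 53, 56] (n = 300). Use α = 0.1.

Expected: [180.0, 75.0, 45.0]. χ² = 9.814. df = 2, critical = 4.605. Reject H₀.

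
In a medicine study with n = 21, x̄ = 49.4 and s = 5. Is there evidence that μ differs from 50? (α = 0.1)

t = (x̄ - μ₀)/(s/√n) = (49.4 - 50)/(5/√21) = -0.55. df = 20, critical t = ±1.725. Fail to reject H₀.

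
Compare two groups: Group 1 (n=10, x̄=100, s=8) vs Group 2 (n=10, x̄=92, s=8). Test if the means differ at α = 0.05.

Pooled sp = 8.0. t = 2.236, df = 18. Critical t = ±2.101. Reject H₀.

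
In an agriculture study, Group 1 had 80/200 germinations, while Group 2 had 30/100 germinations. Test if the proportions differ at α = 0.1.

p̂₁ = 0.4, p̂₂ = 0.3, pooled p̂ = 0.367. z = 1.694. Critical: ±1.645. Reject H₀.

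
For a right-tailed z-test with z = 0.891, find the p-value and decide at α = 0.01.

p = P(Z > 0.891) = 1 - Φ(0.891) ≈ 0.1865. Since p ≥ 0.01, fail to reject H₀ (not significant) at α = 0.01.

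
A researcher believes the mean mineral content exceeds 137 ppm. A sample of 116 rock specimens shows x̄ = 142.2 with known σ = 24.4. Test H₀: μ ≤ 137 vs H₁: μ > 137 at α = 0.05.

z = 2.295. Critical value: 1.645. Reject H₀.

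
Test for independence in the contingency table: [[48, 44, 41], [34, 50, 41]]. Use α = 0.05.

χ² = 2.528. df = 2, critical = 5.991. Fail to reject H₀. No evidence of dependence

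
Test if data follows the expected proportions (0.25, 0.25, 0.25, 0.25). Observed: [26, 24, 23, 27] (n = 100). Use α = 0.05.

Expected: [25.0, 25.0, 25.0, 25.0]. χ² = 0.4. df = 3, critical = 7.815. Fail to reject H₀.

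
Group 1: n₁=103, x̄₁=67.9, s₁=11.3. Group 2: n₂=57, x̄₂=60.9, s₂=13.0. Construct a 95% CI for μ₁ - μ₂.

Difference = 7.0. SE = √(11.3²/103 + 13.0²/57) = 2.051. CI = (2.98, 11.02)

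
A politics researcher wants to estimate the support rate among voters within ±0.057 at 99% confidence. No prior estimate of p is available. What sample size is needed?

Conservative approach: use p = 0.5 (maximizes p(1-p) = 0.25). n = z²(0.25)/E² = 2.576²×0.25/0.057² = 510.6 → n = 511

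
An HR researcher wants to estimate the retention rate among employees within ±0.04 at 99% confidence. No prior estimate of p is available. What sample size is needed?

Conservative approach: use p = 0.5 (maximizes p(1-p) = 0.25). n = z²(0.25)/E² = 2.576²×0.25/0.04² = 1036.8 → n = 1037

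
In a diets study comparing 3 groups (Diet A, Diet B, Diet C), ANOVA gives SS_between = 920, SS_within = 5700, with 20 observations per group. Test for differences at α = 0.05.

df_between = 2, df_within = 57. F = MS_between/MS_within = 460.0/100.0 = 4.6. F_crit ≈ 3.159. Reject H₀. At least one mean differs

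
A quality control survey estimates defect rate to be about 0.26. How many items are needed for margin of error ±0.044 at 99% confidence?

n = z²p(1-p)/E² = 2.576²×0.26×0.74/0.044² = 659.5 → n = 660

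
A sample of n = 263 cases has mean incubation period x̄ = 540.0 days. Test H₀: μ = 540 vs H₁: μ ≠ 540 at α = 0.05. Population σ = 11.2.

z = (x̄ - μ₀)/(σ/√n) = (540.0 - 540)/(11.2/√263) = 0.0. Critical value: ±1.96. Since |0.0| ≤ 1.96, Fail to reject H₀.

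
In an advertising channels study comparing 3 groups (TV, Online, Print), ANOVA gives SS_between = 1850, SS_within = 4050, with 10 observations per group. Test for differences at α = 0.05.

df_between = 2, df_within = 27. F = MS_between/MS_within = 925.0/150.0 = 6.167. F_crit ≈ 3.354. Reject H₀. At least one mean differs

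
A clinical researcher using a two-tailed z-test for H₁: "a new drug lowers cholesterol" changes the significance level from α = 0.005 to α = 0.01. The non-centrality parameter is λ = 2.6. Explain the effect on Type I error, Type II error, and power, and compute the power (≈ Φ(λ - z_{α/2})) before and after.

Increasing α from 0.005 to 0.01:
• Type I error rate increases (α is the Type I rate by definition).
• Critical value moves from z_{α/2} = 2.807 to 2.576, so power = Φ(λ - z_{α/2}) goes from Φ(2.6 - 2.807) = 0.418 to Φ(2.6 - 2.576) = 0.51.
• Type II error rate β = 1 - power therefore decreases (0.582 → 0.49).
Appropriate when false negatives are costly — here, shelving an effective drug — patients miss out on a treatment that would have helped.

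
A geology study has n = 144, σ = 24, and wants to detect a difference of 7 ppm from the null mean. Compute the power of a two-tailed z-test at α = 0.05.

SE = σ/√n = 24/√144 = 2.0. Non-centrality λ = d/SE = 7/2.0 = 3.5. Power ≈ Φ(λ - z_{α/2}) = Φ(3.5 - 1.96) = Φ(1.54) = 0.938.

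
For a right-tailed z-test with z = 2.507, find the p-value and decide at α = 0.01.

p = P(Z > 2.507) = 1 - Φ(2.507) ≈ 0.0061. Since p < 0.01, reject H₀ (significant) at α = 0.01.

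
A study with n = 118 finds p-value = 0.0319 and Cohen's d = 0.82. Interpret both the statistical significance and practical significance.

Statistically significant (p = 0.0319 < 0.05). Cohen's d = 0.82 indicates a large effect size. Both statistical and practical significance should be considered.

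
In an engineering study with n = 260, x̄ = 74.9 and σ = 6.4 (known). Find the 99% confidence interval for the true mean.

CI = x̄ ± z*(σ/√n) = 74.9 ± 2.576(6.4/√260) = 74.9 ± 1.02 = (73.88, 75.92)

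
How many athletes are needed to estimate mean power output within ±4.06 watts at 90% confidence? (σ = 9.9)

n = (z*σ/E)² = (1.645×9.9/4.06)² = 16.1 → n = 17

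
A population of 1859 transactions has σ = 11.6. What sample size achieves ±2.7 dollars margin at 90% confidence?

Without FPC: n₀ = (1.645×11.6/2.7)² = 49.948. With FPC: n = n₀N/(n₀+N-1) = 48.7 → n = 49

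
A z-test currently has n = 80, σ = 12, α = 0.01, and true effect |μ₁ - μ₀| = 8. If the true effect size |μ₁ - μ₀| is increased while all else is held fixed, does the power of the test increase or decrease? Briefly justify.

Power increases: a larger true effect increases the non-centrality λ = |μ₁ - μ₀|/(σ/√n).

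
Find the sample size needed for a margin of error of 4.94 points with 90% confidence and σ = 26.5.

n = (z*σ/E)² = (1.645×26.5/4.94)² = 77.9 → n = 78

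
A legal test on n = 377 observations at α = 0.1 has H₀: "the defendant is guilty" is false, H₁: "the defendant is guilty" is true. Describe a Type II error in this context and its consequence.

Type II error: failing to reject H₀ when it is false — concluding that the defendant is guilty is not supported when in fact it is. Consequence: acquitting a guilty person.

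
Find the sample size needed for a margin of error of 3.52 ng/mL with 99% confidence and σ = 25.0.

n = (z*σ/E)² = (2.576×25.0/3.52)² = 334.7 → n = 335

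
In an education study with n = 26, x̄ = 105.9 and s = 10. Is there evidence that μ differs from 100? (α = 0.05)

t = (x̄ - μ₀)/(s/√n) = (105.9 - 100)/(10/√26) = 3.008. df = 25, critical t = ±2.06. Reject H₀.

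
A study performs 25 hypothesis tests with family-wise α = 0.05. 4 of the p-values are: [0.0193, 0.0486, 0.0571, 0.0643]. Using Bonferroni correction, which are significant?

Bonferroni α = 0.05/25 = 0.002. None of the given p-values are significant.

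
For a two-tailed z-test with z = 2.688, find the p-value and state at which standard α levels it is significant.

p = 2·P(Z > |2.688|) = 2·(1 - Φ(2.688)) ≈ 0.0072. Significant at α = 0.1; Significant at α = 0.05; Significant at α = 0.01.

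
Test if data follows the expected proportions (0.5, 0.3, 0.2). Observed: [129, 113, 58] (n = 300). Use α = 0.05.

Expected: [150.0, 90.0, 60.0]. χ² = 8.884. df = 2, critical = 5.991. Reject H₀.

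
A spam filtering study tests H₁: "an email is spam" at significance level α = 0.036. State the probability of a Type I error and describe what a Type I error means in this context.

P(Type I error) = α = 0.036. A Type I error is rejecting H₀ when H₀ is actually true (false positive) — here, concluding that an email is spam when in fact this is not the case. Consequence: a legitimate email is sent to the spam folder and the user misses it.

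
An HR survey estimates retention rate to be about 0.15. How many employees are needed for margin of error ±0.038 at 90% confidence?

n = z²p(1-p)/E² = 1.645²×0.15×0.85/0.038² = 238.9 → n = 239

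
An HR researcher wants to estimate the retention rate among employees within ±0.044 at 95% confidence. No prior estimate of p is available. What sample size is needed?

Conservative approach: use p = 0.5 (maximizes p(1-p) = 0.25). n = z²(0.25)/E² = 1.96²×0.25/0.044² = 496.1 → n = 497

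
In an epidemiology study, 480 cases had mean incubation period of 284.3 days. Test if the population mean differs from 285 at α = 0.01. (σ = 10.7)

z = (x̄ - μ₀)/(σ/√n) = (284.3 - 285)/(10.7/√480) = -1.433. Critical value: ±2.576. Since |-1.433| ≤ 2.576, Fail to reject H₀.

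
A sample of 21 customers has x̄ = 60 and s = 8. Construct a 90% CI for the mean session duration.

CI = x̄ ± t*(s/√n) = 60 ± 1.725(8/√21) = (56.99, 63.01)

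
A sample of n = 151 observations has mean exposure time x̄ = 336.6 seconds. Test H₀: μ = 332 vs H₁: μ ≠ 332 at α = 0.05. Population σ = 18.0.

z = (x̄ - μ₀)/(σ/√n) = (336.6 - 332)/(18.0/√151) = 3.14. Critical value: ±1.96. Since |3.14| > 1.96, Reject H₀.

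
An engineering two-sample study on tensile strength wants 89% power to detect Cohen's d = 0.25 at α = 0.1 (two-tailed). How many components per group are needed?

z_{α/2} = 1.645, z_β = Φ⁻¹(0.89) = 1.227. For small effect (d = 0.25): n per group = 2(z_{α/2} + z_β)²/d² = 2(1.645 + 1.227)²/0.25² = 263.9 → 264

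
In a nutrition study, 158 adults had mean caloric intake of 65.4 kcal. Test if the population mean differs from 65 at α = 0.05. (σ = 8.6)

z = (x̄ - μ₀)/(σ/√n) = (65.4 - 65)/(8.6/√158) = 0.585. Critical value: ±1.96. Since |0.585| ≤ 1.96, Fail to reject H₀.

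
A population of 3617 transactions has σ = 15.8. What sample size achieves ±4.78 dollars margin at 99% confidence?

Without FPC: n₀ = (2.576×15.8/4.78)² = 72.502. With FPC: n = n₀N/(n₀+N-1) = 71.1 → n = 72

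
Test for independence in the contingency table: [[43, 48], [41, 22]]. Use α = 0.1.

χ² = 4.772. df = 1, critical = 2.706. Reject H₀. Variables are dependent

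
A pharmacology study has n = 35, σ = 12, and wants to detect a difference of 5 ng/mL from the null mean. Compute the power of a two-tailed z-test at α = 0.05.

SE = σ/√n = 12/√35 = 2.028. Non-centrality λ = d/SE = 5/2.028 = 2.465. Power ≈ Φ(λ - z_{α/2}) = Φ(2.465 - 1.96) = Φ(0.505) = 0.693.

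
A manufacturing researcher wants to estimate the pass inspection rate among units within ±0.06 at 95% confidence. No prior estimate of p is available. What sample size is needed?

Conservative approach: use p = 0.5 (maximizes p(1-p) = 0.25). n = z²(0.25)/E² = 1.96²×0.25/0.06² = 266.8 → n = 267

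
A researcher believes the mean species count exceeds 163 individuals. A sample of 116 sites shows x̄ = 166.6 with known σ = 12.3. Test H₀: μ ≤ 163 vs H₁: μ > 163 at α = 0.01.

z = 3.152. Critical value: 2.33. Reject H₀.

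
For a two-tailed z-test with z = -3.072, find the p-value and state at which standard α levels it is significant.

p = 2·P(Z > |-3.072|) = 2·(1 - Φ(3.072)) ≈ 0.0021. Significant at α = 0.1; Significant at α = 0.05; Significant at α = 0.01.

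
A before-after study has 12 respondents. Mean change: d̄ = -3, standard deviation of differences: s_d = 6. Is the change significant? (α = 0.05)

t = d̄/(s_d/√n) = -3/(6/√12) = -1.732. df = 11, critical t = ±2.201. Fail to reject H₀.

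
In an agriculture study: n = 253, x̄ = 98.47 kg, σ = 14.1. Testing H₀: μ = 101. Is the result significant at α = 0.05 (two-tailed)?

z = (98.47 - 101)/(14.1/√253) = -2.854. Since |z| > 1.96, significant at α = 0.05.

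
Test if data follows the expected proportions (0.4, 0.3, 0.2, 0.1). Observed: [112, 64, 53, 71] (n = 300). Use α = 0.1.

Expected: [120.0, 90.0, 60.0, 30.0]. χ² = 64.894. df = 3, critical = 6.251. Reject H₀.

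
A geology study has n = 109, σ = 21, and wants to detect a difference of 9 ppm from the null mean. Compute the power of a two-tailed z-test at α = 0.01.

SE = σ/√n = 21/√109 = 2.011. Non-centrality λ = d/SE = 9/2.011 = 4.474. Power ≈ Φ(λ - z_{α/2}) = Φ(4.474 - 2.576) = Φ(1.898) = 0.971.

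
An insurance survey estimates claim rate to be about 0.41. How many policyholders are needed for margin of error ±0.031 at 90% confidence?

n = z²p(1-p)/E² = 1.645²×0.41×0.59/0.031² = 681.2 → n = 682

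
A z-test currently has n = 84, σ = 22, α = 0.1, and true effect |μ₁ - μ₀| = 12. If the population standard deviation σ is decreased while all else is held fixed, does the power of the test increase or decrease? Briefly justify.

Power increases: a smaller σ shrinks the standard error σ/√n, moving the sampling distribution under H₁ further from the critical value.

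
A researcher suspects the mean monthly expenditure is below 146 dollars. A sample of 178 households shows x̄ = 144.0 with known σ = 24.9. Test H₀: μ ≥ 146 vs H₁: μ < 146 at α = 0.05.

z = -1.072. Critical value: -1.645. Fail to reject H₀.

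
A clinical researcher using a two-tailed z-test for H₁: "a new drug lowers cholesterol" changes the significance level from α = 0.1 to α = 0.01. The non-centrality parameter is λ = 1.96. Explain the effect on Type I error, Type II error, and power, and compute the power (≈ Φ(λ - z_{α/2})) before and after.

Decreasing α from 0.1 to 0.01:
• Type I error rate decreases (α is the Type I rate by definition).
• Critical value moves from z_{α/2} = 1.645 to 2.576, so power = Φ(λ - z_{α/2}) goes from Φ(1.96 - 1.645) = 0.624 to Φ(1.96 - 2.576) = 0.269.
• Type II error rate β = 1 - power therefore increases (0.376 → 0.731).
Appropriate when false positives are costly — here, approving an ineffective drug — patients take a useless medication and may skip effective alternatives.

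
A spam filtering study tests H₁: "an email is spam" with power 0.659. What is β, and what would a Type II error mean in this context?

β = 1 - power = 1 - 0.659 = 0.341. A Type II error is failing to reject H₀ when H₀ is false (false negative) — here, failing to conclude that an email is spam when in fact it is true. Consequence: a spam email lands in the inbox.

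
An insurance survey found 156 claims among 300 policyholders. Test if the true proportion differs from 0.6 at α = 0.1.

p̂ = 0.52, p₀ = 0.6. z = (p̂ - p₀)/√(p₀(1-p₀)/n) = -2.828. Critical: ±1.645. Reject H₀.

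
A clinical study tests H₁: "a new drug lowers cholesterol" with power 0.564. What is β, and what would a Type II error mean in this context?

β = 1 - power = 1 - 0.564 = 0.436. A Type II error is failing to reject H₀ when H₀ is false (false negative) — here, failing to conclude that a new drug lowers cholesterol when in fact it is true. Consequence: shelving an effective drug — patients miss out on a treatment that would have helped.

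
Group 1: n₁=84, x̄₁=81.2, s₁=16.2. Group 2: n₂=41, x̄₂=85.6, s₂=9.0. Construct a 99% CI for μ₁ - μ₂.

Difference = -4.4. SE = √(16.2²/84 + 9.0²/41) = 2.258. CI = (-10.22, 1.42)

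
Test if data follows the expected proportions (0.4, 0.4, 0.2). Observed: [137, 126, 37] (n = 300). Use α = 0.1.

Expected: [120.0, 120.0, 60.0]. χ² = 11.525. df = 2, critical = 4.605. Reject H₀.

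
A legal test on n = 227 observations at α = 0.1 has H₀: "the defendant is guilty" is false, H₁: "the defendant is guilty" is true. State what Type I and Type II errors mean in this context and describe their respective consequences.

Type I (false positive): concluding that the defendant is guilty when it is not — convicting an innocent person. Type II (false negative): failing to conclude that the defendant is guilty when it is — acquitting a guilty person. Which is costlier depends on domain priorities and is a judgement call rather than a statistical fact.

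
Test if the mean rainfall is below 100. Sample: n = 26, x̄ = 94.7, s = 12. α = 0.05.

t = (94.7 - 100)/(12/√26) = -2.252, df = 25. Critical t = -1.708. Reject H₀.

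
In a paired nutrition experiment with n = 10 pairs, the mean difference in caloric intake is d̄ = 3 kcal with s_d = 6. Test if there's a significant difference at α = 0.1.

t = d̄/(s_d/√n) = 3/(6/√10) = 1.581. df = 9, critical t = ±1.833. Fail to reject H₀.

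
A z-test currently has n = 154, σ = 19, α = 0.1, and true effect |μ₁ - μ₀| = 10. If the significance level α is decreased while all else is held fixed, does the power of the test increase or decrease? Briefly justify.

Power decreases: a smaller α raises the critical value, so less of the H₁ sampling distribution falls in the rejection region.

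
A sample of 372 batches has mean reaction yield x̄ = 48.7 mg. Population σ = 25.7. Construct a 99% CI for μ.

CI = x̄ ± z*(σ/√n) = 48.7 ± 2.576(25.7/√372) = 48.7 ± 3.43 = (45.27, 52.13)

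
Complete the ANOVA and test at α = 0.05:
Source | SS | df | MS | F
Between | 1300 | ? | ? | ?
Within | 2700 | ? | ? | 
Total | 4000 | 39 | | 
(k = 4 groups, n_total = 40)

df_between = 3, df_within = 36. MS_between = 433.33, MS_within = 75.0. F = 5.778, F_crit ≈ 2.866. Reject H₀.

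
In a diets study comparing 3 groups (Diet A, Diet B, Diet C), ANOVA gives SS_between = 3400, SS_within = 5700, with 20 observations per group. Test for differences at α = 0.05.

df_between = 2, df_within = 57. F = MS_between/MS_within = 1700.0/100.0 = 17.0. F_crit ≈ 3.159. Reject H₀. At least one mean differs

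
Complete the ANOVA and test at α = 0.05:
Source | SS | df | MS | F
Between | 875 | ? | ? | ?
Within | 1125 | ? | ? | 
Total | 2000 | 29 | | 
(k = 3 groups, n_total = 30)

df_between = 2, df_within = 27. MS_between = 437.5, MS_within = 41.67. F = 10.5, F_crit ≈ 3.354. Reject H₀.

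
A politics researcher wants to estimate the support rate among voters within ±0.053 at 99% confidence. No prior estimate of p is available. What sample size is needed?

Conservative approach: use p = 0.5 (maximizes p(1-p) = 0.25). n = z²(0.25)/E² = 2.576²×0.25/0.053² = 590.6 → n = 591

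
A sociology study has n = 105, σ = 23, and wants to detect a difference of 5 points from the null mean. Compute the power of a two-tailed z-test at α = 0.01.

SE = σ/√n = 23/√105 = 2.245. Non-centrality λ = d/SE = 5/2.245 = 2.228. Power ≈ Φ(λ - z_{α/2}) = Φ(2.228 - 2.576) = Φ(-0.348) = 0.364.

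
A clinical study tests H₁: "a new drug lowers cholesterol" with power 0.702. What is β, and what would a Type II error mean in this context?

β = 1 - power = 1 - 0.702 = 0.298. A Type II error is failing to reject H₀ when H₀ is false (false negative) — here, failing to conclude that a new drug lowers cholesterol when in fact it is true. Consequence: shelving an effective drug — patients miss out on a treatment that would have helped.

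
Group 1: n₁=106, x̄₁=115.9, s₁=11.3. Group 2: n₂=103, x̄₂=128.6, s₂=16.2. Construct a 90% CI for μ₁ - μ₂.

Difference = -12.7. SE = √(11.3²/106 + 16.2²/103) = 1.937. CI = (-15.89, -9.51)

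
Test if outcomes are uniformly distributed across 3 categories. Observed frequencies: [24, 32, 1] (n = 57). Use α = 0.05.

Expected = 19 each. χ² = Σ(O-E)²/E = 27.263. df = 2, critical value = 5.991. Reject H₀.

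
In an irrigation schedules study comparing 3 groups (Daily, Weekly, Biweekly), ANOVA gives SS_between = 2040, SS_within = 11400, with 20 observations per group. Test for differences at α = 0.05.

df_between = 2, df_within = 57. F = MS_between/MS_within = 1020.0/200.0 = 5.1. F_crit ≈ 3.159. Reject H₀. At least one mean differs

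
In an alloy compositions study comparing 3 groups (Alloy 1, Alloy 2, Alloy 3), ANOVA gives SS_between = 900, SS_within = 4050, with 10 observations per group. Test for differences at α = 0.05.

df_between = 2, df_within = 27. F = MS_between/MS_within = 450.0/150.0 = 3.0. F_crit ≈ 3.354. Fail to reject H₀.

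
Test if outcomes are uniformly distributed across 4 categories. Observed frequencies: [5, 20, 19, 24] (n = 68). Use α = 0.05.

Expected = 17 each. χ² = Σ(O-E)²/E = 12.118. df = 3, critical value = 7.815. Reject H₀.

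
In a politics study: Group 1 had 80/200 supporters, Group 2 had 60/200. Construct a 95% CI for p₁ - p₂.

p̂₁ = 0.4, p̂₂ = 0.3. Difference = 0.1. CI = (0.007, 0.193)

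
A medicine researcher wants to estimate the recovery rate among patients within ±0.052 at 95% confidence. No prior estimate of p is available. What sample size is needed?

Conservative approach: use p = 0.5 (maximizes p(1-p) = 0.25). n = z²(0.25)/E² = 1.96²×0.25/0.052² = 355.2 → n = 356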